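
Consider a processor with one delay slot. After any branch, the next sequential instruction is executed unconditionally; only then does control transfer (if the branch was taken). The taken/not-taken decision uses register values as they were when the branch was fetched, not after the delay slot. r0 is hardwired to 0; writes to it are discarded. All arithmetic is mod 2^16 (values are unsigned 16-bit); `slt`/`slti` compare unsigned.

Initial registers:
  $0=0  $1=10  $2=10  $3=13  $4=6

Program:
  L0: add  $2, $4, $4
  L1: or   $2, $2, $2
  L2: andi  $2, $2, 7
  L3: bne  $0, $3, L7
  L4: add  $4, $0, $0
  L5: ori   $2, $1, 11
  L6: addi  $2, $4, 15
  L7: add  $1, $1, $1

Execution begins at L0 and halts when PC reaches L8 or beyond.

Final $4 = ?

0

#0 add  $2, $4, $4 ; 0/10/12/13/6
#1 or   $2, $2, $2 ; 0/10/12/13/6
#2 andi  $2, $2, 7 ; 0/10/4/13/6
#3 bne  $0, $3, L7 ; 0/10/4/13/6 ; →target
#4 add  $4, $0, $0 ; 0/10/4/13/0
#7 add  $1, $1, $1 ; 0/20/4/13/0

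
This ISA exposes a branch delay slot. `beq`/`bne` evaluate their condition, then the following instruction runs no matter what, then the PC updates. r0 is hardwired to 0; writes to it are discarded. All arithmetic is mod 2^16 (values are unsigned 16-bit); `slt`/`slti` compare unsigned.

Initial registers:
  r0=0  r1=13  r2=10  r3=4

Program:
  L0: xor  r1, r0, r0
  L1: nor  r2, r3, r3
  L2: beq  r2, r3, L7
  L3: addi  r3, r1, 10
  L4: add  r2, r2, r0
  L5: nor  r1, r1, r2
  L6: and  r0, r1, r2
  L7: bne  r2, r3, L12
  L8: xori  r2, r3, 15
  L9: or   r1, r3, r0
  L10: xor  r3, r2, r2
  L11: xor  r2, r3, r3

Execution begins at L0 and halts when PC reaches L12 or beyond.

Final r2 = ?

[0] xor  r1, r0, r0  →  {r0:0, r1:0, r2:10, r3:4}
[1] nor  r2, r3, r3  →  {r0:0, r1:0, r2:65531, r3:4}
[2] beq  r2, r3, L7  →  {r0:0, r1:0, r2:65531, r3:4}  ⟨branch fallthrough⟩
[3] addi  r3, r1, 10  →  {r0:0, r1:0, r2:65531, r3:10}
[4] add  r2, r2, r0  →  {r0:0, r1:0, r2:65531, r3:10}
[5] nor  r1, r1, r2  →  {r0:0, r1:4, r2:65531, r3:10}
[6] and  r0, r1, r2  →  {r0:0, r1:4, r2:65531, r3:10}
[7] bne  r2, r3, L12  →  {r0:0, r1:4, r2:65531, r3:10}  ⟨branch taken⟩
[8] xori  r2, r3, 15  →  {r0:0, r1:4, r2:5, r3:10}

5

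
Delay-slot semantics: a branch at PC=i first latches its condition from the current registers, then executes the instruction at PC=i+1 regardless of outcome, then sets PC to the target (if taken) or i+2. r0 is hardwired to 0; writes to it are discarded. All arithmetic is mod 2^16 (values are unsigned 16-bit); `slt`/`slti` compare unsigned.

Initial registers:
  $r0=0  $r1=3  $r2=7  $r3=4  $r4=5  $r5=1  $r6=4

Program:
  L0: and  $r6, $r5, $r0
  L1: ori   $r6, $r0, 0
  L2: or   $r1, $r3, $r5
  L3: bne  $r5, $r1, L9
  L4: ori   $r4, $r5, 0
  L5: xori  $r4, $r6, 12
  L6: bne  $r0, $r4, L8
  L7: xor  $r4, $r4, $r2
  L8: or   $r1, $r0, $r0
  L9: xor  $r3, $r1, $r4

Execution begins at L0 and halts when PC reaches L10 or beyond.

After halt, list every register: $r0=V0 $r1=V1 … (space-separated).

  step pc=0: and  $r6, $r5, $r0  regs=(0,3,7,4,5,1,0)
  step pc=1: ori   $r6, $r0, 0  regs=(0,3,7,4,5,1,0)
  step pc=2: or   $r1, $r3, $r5  regs=(0,5,7,4,5,1,0)
  step pc=3: bne  $r5, $r1, L9  cond=T  regs=(0,5,7,4,5,1,0)
  step pc=4: ori   $r4, $r5, 0  regs=(0,5,7,4,1,1,0)
  step pc=9: xor  $r3, $r1, $r4  regs=(0,5,7,4,1,1,0)

$r0=0 $r1=5 $r2=7 $r3=4 $r4=1 $r5=1 $r6=0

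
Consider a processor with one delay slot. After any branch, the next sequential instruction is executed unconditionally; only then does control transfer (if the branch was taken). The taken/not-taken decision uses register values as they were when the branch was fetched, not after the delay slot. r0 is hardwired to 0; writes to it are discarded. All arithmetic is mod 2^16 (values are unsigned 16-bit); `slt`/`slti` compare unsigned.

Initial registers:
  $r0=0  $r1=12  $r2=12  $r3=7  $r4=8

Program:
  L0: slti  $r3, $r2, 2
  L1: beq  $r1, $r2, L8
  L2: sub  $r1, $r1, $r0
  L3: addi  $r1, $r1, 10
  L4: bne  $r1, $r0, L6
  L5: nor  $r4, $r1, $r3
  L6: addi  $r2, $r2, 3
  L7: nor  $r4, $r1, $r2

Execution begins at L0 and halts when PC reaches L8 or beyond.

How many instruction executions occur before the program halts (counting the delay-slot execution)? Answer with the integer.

[0] slti  $r3, $r2, 2  →  {$r0:0, $r1:12, $r2:12, $r3:0, $r4:8}
[1] beq  $r1, $r2, L8  →  {$r0:0, $r1:12, $r2:12, $r3:0, $r4:8}  ⟨branch taken⟩
[2] sub  $r1, $r1, $r0  →  {$r0:0, $r1:12, $r2:12, $r3:0, $r4:8}

3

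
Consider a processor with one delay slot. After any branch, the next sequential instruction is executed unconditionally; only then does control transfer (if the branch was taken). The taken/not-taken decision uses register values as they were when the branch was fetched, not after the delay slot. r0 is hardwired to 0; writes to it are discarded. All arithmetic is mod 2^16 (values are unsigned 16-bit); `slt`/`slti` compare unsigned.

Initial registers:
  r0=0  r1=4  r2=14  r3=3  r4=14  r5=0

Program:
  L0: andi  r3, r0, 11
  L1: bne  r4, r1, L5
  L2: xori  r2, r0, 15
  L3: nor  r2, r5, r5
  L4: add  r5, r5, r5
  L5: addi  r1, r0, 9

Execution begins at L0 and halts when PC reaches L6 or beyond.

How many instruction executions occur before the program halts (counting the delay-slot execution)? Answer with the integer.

PC=0  andi  r3, r0, 11       | r0=0 r1=4 r2=14 r3=0 r4=14 r5=0
PC=1  bne  r4, r1, L5        | r0=0 r1=4 r2=14 r3=0 r4=14 r5=0  [TAKEN]
PC=2  xori  r2, r0, 15       | r0=0 r1=4 r2=15 r3=0 r4=14 r5=0
PC=5  addi  r1, r0, 9        | r0=0 r1=9 r2=15 r3=0 r4=14 r5=0

4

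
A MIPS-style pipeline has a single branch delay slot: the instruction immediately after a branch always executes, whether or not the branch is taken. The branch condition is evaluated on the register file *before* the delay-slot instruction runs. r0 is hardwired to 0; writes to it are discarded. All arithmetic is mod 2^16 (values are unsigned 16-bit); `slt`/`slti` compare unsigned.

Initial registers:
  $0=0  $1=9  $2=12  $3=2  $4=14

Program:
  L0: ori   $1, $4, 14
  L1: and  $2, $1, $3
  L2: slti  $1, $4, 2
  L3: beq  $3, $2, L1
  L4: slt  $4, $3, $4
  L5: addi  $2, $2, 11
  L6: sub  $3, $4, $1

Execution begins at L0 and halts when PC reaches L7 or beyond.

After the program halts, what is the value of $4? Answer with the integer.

[0] ori   $1, $4, 14  →  {$0:0, $1:14, $2:12, $3:2, $4:14}
[1] and  $2, $1, $3  →  {$0:0, $1:14, $2:2, $3:2, $4:14}
[2] slti  $1, $4, 2  →  {$0:0, $1:0, $2:2, $3:2, $4:14}
[3] beq  $3, $2, L1  →  {$0:0, $1:0, $2:2, $3:2, $4:14}  ⟨branch taken⟩
[4] slt  $4, $3, $4  →  {$0:0, $1:0, $2:2, $3:2, $4:1}
[1] and  $2, $1, $3  →  {$0:0, $1:0, $2:0, $3:2, $4:1}
[2] slti  $1, $4, 2  →  {$0:0, $1:1, $2:0, $3:2, $4:1}
[3] beq  $3, $2, L1  →  {$0:0, $1:1, $2:0, $3:2, $4:1}  ⟨branch fallthrough⟩
[4] slt  $4, $3, $4  →  {$0:0, $1:1, $2:0, $3:2, $4:0}
[5] addi  $2, $2, 11  →  {$0:0, $1:1, $2:11, $3:2, $4:0}
[6] sub  $3, $4, $1  →  {$0:0, $1:1, $2:11, $3:65535, $4:0}

0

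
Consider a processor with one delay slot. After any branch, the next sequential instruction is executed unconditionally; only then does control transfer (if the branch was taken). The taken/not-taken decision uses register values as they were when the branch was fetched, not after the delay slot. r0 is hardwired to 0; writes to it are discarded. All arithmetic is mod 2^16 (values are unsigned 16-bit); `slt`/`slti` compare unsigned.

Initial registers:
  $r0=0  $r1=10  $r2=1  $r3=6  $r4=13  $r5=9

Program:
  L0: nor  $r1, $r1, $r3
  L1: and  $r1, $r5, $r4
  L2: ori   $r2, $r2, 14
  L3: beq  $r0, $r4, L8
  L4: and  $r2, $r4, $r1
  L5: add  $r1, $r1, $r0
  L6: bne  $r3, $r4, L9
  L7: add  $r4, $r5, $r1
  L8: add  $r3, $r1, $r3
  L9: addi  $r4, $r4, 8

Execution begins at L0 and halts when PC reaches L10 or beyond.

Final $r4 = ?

26

PC=0  nor  $r1, $r1, $r3     | $r0=0 $r1=65521 $r2=1 $r3=6 $r4=13 $r5=9
PC=1  and  $r1, $r5, $r4     | $r0=0 $r1=9 $r2=1 $r3=6 $r4=13 $r5=9
PC=2  ori   $r2, $r2, 14     | $r0=0 $r1=9 $r2=15 $r3=6 $r4=13 $r5=9
PC=3  beq  $r0, $r4, L8      | $r0=0 $r1=9 $r2=15 $r3=6 $r4=13 $r5=9  [not taken]
PC=4  and  $r2, $r4, $r1     | $r0=0 $r1=9 $r2=9 $r3=6 $r4=13 $r5=9
PC=5  add  $r1, $r1, $r0     | $r0=0 $r1=9 $r2=9 $r3=6 $r4=13 $r5=9
PC=6  bne  $r3, $r4, L9      | $r0=0 $r1=9 $r2=9 $r3=6 $r4=13 $r5=9  [TAKEN]
PC=7  add  $r4, $r5, $r1     | $r0=0 $r1=9 $r2=9 $r3=6 $r4=18 $r5=9
PC=9  addi  $r4, $r4, 8      | $r0=0 $r1=9 $r2=9 $r3=6 $r4=26 $r5=9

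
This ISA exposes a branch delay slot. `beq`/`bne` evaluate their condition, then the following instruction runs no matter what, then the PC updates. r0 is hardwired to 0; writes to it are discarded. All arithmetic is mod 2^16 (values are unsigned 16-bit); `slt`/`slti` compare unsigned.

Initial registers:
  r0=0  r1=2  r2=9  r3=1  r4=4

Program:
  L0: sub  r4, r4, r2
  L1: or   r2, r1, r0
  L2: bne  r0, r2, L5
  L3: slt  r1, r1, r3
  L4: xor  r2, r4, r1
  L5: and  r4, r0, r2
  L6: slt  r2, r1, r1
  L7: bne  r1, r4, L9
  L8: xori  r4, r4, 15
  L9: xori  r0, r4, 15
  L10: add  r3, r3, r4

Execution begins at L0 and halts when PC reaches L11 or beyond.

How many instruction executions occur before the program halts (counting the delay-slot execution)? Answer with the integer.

#0 sub  r4, r4, r2 ; 0/2/9/1/65531
#1 or   r2, r1, r0 ; 0/2/2/1/65531
#2 bne  r0, r2, L5 ; 0/2/2/1/65531 ; →target
#3 slt  r1, r1, r3 ; 0/0/2/1/65531
#5 and  r4, r0, r2 ; 0/0/2/1/0
#6 slt  r2, r1, r1 ; 0/0/0/1/0
#7 bne  r1, r4, L9 ; 0/0/0/1/0 ; →fallthru
#8 xori  r4, r4, 15 ; 0/0/0/1/15
#9 xori  r0, r4, 15 ; 0/0/0/1/15
#10 add  r3, r3, r4 ; 0/0/0/16/15

10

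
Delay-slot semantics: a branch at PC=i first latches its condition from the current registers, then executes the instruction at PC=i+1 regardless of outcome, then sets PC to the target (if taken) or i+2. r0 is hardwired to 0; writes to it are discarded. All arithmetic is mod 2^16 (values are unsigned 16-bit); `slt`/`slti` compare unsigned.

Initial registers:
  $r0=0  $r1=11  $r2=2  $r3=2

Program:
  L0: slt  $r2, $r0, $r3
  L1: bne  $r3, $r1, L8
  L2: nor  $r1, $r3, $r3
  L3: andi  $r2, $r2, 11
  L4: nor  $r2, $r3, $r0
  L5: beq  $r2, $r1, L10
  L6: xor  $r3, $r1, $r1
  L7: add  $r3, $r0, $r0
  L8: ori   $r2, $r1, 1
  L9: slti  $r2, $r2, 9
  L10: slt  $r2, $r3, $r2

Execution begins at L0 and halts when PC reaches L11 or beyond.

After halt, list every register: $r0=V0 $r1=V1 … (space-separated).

$r0=0 $r1=65533 $r2=0 $r3=2

  step pc=0: slt  $r2, $r0, $r3  regs=(0,11,1,2)
  step pc=1: bne  $r3, $r1, L8  cond=T  regs=(0,11,1,2)
  step pc=2: nor  $r1, $r3, $r3  regs=(0,65533,1,2)
  step pc=8: ori   $r2, $r1, 1  regs=(0,65533,65533,2)
  step pc=9: slti  $r2, $r2, 9  regs=(0,65533,0,2)
  step pc=10: slt  $r2, $r3, $r2  regs=(0,65533,0,2)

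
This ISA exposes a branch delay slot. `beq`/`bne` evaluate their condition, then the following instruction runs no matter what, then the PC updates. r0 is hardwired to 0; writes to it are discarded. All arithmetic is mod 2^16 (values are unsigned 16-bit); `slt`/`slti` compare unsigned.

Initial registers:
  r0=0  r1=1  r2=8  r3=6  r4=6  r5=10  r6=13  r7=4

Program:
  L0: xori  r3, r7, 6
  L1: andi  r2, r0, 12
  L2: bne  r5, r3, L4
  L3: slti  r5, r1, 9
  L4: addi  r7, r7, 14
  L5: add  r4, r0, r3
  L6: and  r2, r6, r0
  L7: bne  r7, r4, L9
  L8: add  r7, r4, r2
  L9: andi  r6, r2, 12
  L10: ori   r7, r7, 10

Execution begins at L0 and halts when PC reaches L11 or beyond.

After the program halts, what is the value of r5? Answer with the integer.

PC=0  xori  r3, r7, 6        | r0=0 r1=1 r2=8 r3=2 r4=6 r5=10 r6=13 r7=4
PC=1  andi  r2, r0, 12       | r0=0 r1=1 r2=0 r3=2 r4=6 r5=10 r6=13 r7=4
PC=2  bne  r5, r3, L4        | r0=0 r1=1 r2=0 r3=2 r4=6 r5=10 r6=13 r7=4  [TAKEN]
PC=3  slti  r5, r1, 9        | r0=0 r1=1 r2=0 r3=2 r4=6 r5=1 r6=13 r7=4
PC=4  addi  r7, r7, 14       | r0=0 r1=1 r2=0 r3=2 r4=6 r5=1 r6=13 r7=18
PC=5  add  r4, r0, r3        | r0=0 r1=1 r2=0 r3=2 r4=2 r5=1 r6=13 r7=18
PC=6  and  r2, r6, r0        | r0=0 r1=1 r2=0 r3=2 r4=2 r5=1 r6=13 r7=18
PC=7  bne  r7, r4, L9        | r0=0 r1=1 r2=0 r3=2 r4=2 r5=1 r6=13 r7=18  [TAKEN]
PC=8  add  r7, r4, r2        | r0=0 r1=1 r2=0 r3=2 r4=2 r5=1 r6=13 r7=2
PC=9  andi  r6, r2, 12       | r0=0 r1=1 r2=0 r3=2 r4=2 r5=1 r6=0 r7=2
PC=10 ori   r7, r7, 10       | r0=0 r1=1 r2=0 r3=2 r4=2 r5=1 r6=0 r7=10

1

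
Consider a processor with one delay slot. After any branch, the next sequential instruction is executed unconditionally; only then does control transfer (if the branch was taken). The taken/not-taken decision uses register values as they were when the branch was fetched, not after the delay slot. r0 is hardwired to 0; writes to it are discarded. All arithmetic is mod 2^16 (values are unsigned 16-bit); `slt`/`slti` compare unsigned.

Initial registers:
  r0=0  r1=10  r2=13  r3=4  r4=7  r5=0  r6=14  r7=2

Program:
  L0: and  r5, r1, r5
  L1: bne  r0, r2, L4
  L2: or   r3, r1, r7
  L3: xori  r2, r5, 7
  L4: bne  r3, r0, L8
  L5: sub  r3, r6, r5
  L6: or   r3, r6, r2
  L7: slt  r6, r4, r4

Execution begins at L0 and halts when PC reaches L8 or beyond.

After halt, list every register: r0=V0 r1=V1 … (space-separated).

r0=0 r1=10 r2=13 r3=14 r4=7 r5=0 r6=14 r7=2

[0] and  r5, r1, r5  →  {r0:0, r1:10, r2:13, r3:4, r4:7, r5:0, r6:14, r7:2}
[1] bne  r0, r2, L4  →  {r0:0, r1:10, r2:13, r3:4, r4:7, r5:0, r6:14, r7:2}  ⟨branch taken⟩
[2] or   r3, r1, r7  →  {r0:0, r1:10, r2:13, r3:10, r4:7, r5:0, r6:14, r7:2}
[4] bne  r3, r0, L8  →  {r0:0, r1:10, r2:13, r3:10, r4:7, r5:0, r6:14, r7:2}  ⟨branch taken⟩
[5] sub  r3, r6, r5  →  {r0:0, r1:10, r2:13, r3:14, r4:7, r5:0, r6:14, r7:2}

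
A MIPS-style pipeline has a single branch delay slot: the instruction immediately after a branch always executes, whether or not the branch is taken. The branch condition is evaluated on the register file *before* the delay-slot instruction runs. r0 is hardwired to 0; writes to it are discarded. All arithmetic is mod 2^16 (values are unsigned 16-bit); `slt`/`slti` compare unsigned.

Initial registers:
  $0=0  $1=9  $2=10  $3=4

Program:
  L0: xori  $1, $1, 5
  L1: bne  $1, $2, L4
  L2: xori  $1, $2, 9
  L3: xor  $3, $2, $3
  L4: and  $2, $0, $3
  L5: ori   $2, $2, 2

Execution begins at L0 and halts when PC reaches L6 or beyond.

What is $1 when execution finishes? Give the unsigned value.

#0 xori  $1, $1, 5 ; 0/12/10/4
#1 bne  $1, $2, L4 ; 0/12/10/4 ; →target
#2 xori  $1, $2, 9 ; 0/3/10/4
#4 and  $2, $0, $3 ; 0/3/0/4
#5 ori   $2, $2, 2 ; 0/3/2/4

3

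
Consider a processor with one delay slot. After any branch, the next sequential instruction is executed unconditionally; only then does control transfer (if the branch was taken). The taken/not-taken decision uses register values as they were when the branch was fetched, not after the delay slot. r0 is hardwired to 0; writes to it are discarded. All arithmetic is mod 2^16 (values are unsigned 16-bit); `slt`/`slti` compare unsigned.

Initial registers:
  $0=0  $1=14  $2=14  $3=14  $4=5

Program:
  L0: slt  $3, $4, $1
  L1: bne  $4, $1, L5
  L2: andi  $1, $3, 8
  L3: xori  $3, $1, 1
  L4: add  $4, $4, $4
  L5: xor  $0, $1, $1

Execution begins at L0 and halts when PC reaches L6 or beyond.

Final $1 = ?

0

  step pc=0: slt  $3, $4, $1  regs=(0,14,14,1,5)
  step pc=1: bne  $4, $1, L5  cond=T  regs=(0,14,14,1,5)
  step pc=2: andi  $1, $3, 8  regs=(0,0,14,1,5)
  step pc=5: xor  $0, $1, $1  regs=(0,0,14,1,5)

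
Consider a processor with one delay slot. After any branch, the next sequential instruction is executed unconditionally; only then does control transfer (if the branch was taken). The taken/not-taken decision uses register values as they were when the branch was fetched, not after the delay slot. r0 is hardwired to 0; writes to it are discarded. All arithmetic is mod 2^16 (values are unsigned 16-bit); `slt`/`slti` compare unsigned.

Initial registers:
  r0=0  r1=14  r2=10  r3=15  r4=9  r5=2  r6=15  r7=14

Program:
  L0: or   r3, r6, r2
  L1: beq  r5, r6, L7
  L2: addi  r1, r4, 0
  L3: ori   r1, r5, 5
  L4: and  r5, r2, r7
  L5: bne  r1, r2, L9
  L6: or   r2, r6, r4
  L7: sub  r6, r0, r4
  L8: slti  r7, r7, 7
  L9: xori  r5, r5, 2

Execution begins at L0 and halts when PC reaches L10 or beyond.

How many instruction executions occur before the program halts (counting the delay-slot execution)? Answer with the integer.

PC=0  or   r3, r6, r2        | r0=0 r1=14 r2=10 r3=15 r4=9 r5=2 r6=15 r7=14
PC=1  beq  r5, r6, L7        | r0=0 r1=14 r2=10 r3=15 r4=9 r5=2 r6=15 r7=14  [not taken]
PC=2  addi  r1, r4, 0        | r0=0 r1=9 r2=10 r3=15 r4=9 r5=2 r6=15 r7=14
PC=3  ori   r1, r5, 5        | r0=0 r1=7 r2=10 r3=15 r4=9 r5=2 r6=15 r7=14
PC=4  and  r5, r2, r7        | r0=0 r1=7 r2=10 r3=15 r4=9 r5=10 r6=15 r7=14
PC=5  bne  r1, r2, L9        | r0=0 r1=7 r2=10 r3=15 r4=9 r5=10 r6=15 r7=14  [TAKEN]
PC=6  or   r2, r6, r4        | r0=0 r1=7 r2=15 r3=15 r4=9 r5=10 r6=15 r7=14
PC=9  xori  r5, r5, 2        | r0=0 r1=7 r2=15 r3=15 r4=9 r5=8 r6=15 r7=14

8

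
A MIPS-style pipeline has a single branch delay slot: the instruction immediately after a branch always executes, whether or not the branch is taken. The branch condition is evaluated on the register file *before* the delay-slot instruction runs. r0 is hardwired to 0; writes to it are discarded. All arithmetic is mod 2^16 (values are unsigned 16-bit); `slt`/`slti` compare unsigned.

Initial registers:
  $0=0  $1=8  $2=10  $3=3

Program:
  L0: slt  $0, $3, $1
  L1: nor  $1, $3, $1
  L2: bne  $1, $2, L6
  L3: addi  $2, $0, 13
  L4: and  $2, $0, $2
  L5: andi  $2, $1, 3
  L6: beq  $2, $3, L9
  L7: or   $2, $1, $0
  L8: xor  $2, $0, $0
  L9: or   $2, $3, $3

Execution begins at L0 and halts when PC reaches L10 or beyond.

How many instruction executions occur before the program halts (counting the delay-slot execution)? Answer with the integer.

8

PC=0  slt  $0, $3, $1        | $0=0 $1=8 $2=10 $3=3
PC=1  nor  $1, $3, $1        | $0=0 $1=65524 $2=10 $3=3
PC=2  bne  $1, $2, L6        | $0=0 $1=65524 $2=10 $3=3  [TAKEN]
PC=3  addi  $2, $0, 13       | $0=0 $1=65524 $2=13 $3=3
PC=6  beq  $2, $3, L9        | $0=0 $1=65524 $2=13 $3=3  [not taken]
PC=7  or   $2, $1, $0        | $0=0 $1=65524 $2=65524 $3=3
PC=8  xor  $2, $0, $0        | $0=0 $1=65524 $2=0 $3=3
PC=9  or   $2, $3, $3        | $0=0 $1=65524 $2=3 $3=3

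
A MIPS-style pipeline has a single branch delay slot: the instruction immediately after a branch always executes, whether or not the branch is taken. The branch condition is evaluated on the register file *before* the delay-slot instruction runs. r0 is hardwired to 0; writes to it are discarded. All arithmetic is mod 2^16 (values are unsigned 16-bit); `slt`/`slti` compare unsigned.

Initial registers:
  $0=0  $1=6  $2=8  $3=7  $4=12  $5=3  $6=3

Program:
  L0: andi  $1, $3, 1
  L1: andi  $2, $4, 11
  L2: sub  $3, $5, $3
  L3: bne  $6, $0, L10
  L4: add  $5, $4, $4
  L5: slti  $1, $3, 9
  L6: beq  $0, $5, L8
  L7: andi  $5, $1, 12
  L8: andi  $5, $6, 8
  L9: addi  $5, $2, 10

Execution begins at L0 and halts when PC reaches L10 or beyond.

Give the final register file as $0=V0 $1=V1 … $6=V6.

$0=0 $1=1 $2=8 $3=65532 $4=12 $5=24 $6=3

[0] andi  $1, $3, 1  →  {$0:0, $1:1, $2:8, $3:7, $4:12, $5:3, $6:3}
[1] andi  $2, $4, 11  →  {$0:0, $1:1, $2:8, $3:7, $4:12, $5:3, $6:3}
[2] sub  $3, $5, $3  →  {$0:0, $1:1, $2:8, $3:65532, $4:12, $5:3, $6:3}
[3] bne  $6, $0, L10  →  {$0:0, $1:1, $2:8, $3:65532, $4:12, $5:3, $6:3}  ⟨branch taken⟩
[4] add  $5, $4, $4  →  {$0:0, $1:1, $2:8, $3:65532, $4:12, $5:24, $6:3}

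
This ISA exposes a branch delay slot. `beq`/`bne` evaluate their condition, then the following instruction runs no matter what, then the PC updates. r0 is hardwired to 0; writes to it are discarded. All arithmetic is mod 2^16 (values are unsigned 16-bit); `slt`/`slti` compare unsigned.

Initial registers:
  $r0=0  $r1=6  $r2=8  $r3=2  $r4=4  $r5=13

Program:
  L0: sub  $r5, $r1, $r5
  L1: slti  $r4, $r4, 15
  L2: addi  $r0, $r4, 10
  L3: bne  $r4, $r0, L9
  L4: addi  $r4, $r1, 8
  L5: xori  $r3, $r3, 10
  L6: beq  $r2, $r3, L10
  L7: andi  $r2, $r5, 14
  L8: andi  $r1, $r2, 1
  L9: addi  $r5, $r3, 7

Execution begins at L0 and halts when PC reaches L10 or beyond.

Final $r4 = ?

14

  step pc=0: sub  $r5, $r1, $r5  regs=(0,6,8,2,4,65529)
  step pc=1: slti  $r4, $r4, 15  regs=(0,6,8,2,1,65529)
  step pc=2: addi  $r0, $r4, 10  regs=(0,6,8,2,1,65529)
  step pc=3: bne  $r4, $r0, L9  cond=T  regs=(0,6,8,2,1,65529)
  step pc=4: addi  $r4, $r1, 8  regs=(0,6,8,2,14,65529)
  step pc=9: addi  $r5, $r3, 7  regs=(0,6,8,2,14,9)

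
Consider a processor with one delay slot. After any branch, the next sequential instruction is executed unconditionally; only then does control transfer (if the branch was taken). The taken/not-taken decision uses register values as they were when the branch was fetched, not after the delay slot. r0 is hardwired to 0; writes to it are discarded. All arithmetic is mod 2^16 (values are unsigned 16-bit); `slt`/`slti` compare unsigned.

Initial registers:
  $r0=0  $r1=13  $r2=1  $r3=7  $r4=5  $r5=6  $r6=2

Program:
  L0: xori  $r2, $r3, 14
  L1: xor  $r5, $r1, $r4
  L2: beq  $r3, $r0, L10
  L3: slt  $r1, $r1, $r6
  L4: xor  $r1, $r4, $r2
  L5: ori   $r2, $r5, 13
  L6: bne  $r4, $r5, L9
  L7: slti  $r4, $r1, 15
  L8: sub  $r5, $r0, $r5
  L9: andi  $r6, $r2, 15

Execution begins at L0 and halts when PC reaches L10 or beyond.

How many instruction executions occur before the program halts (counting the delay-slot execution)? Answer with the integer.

9

#0 xori  $r2, $r3, 14 ; 0/13/9/7/5/6/2
#1 xor  $r5, $r1, $r4 ; 0/13/9/7/5/8/2
#2 beq  $r3, $r0, L10 ; 0/13/9/7/5/8/2 ; →fallthru
#3 slt  $r1, $r1, $r6 ; 0/0/9/7/5/8/2
#4 xor  $r1, $r4, $r2 ; 0/12/9/7/5/8/2
#5 ori   $r2, $r5, 13 ; 0/12/13/7/5/8/2
#6 bne  $r4, $r5, L9 ; 0/12/13/7/5/8/2 ; →target
#7 slti  $r4, $r1, 15 ; 0/12/13/7/1/8/2
#9 andi  $r6, $r2, 15 ; 0/12/13/7/1/8/13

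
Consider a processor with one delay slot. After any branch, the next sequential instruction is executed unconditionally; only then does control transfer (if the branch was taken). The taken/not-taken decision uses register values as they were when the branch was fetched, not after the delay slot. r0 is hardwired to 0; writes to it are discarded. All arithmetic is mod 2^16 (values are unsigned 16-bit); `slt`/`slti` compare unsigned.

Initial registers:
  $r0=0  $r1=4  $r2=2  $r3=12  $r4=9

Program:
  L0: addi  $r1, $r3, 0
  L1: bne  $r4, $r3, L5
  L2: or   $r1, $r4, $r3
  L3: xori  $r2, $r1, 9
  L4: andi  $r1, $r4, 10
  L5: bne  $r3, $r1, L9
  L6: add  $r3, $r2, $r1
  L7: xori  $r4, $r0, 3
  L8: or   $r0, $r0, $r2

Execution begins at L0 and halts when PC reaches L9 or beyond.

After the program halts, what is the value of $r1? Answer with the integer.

13

#0 addi  $r1, $r3, 0 ; 0/12/2/12/9
#1 bne  $r4, $r3, L5 ; 0/12/2/12/9 ; →target
#2 or   $r1, $r4, $r3 ; 0/13/2/12/9
#5 bne  $r3, $r1, L9 ; 0/13/2/12/9 ; →target
#6 add  $r3, $r2, $r1 ; 0/13/2/15/9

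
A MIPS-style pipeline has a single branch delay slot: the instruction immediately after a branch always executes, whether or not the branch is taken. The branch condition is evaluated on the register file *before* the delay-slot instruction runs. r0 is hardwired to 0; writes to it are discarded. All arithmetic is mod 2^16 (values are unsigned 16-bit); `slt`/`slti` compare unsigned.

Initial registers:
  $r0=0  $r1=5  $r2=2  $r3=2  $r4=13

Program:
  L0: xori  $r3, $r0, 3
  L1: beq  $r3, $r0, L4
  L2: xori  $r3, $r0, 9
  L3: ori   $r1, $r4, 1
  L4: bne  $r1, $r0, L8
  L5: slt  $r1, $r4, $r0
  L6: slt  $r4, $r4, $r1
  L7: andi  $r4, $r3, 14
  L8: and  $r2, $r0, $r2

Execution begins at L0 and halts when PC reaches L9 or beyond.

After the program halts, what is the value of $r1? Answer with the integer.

PC=0  xori  $r3, $r0, 3      | $r0=0 $r1=5 $r2=2 $r3=3 $r4=13
PC=1  beq  $r3, $r0, L4      | $r0=0 $r1=5 $r2=2 $r3=3 $r4=13  [not taken]
PC=2  xori  $r3, $r0, 9      | $r0=0 $r1=5 $r2=2 $r3=9 $r4=13
PC=3  ori   $r1, $r4, 1      | $r0=0 $r1=13 $r2=2 $r3=9 $r4=13
PC=4  bne  $r1, $r0, L8      | $r0=0 $r1=13 $r2=2 $r3=9 $r4=13  [TAKEN]
PC=5  slt  $r1, $r4, $r0     | $r0=0 $r1=0 $r2=2 $r3=9 $r4=13
PC=8  and  $r2, $r0, $r2     | $r0=0 $r1=0 $r2=0 $r3=9 $r4=13

0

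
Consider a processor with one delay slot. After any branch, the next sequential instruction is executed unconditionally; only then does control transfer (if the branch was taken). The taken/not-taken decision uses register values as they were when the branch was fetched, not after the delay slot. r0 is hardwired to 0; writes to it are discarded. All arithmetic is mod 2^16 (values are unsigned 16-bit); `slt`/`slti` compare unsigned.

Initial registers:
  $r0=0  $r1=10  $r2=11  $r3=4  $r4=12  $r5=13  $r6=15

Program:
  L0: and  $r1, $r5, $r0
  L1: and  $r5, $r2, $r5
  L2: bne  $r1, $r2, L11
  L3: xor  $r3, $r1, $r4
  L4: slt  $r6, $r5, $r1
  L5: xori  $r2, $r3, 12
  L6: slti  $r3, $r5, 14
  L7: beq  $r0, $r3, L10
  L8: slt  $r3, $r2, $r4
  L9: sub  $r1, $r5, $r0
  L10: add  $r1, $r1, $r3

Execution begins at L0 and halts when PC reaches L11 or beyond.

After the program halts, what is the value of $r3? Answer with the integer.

#0 and  $r1, $r5, $r0 ; 0/0/11/4/12/13/15
#1 and  $r5, $r2, $r5 ; 0/0/11/4/12/9/15
#2 bne  $r1, $r2, L11 ; 0/0/11/4/12/9/15 ; →target
#3 xor  $r3, $r1, $r4 ; 0/0/11/12/12/9/15

12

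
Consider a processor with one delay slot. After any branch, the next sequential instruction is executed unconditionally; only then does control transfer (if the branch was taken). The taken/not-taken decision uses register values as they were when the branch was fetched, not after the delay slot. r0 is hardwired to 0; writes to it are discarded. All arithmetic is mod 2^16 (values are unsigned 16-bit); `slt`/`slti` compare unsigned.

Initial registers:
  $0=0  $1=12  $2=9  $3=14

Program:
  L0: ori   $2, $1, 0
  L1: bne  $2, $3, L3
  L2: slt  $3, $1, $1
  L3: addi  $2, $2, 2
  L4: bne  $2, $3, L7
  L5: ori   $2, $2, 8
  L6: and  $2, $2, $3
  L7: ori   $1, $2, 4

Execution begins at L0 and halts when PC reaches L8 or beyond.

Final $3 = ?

0

#0 ori   $2, $1, 0 ; 0/12/12/14
#1 bne  $2, $3, L3 ; 0/12/12/14 ; →target
#2 slt  $3, $1, $1 ; 0/12/12/0
#3 addi  $2, $2, 2 ; 0/12/14/0
#4 bne  $2, $3, L7 ; 0/12/14/0 ; →target
#5 ori   $2, $2, 8 ; 0/12/14/0
#7 ori   $1, $2, 4 ; 0/14/14/0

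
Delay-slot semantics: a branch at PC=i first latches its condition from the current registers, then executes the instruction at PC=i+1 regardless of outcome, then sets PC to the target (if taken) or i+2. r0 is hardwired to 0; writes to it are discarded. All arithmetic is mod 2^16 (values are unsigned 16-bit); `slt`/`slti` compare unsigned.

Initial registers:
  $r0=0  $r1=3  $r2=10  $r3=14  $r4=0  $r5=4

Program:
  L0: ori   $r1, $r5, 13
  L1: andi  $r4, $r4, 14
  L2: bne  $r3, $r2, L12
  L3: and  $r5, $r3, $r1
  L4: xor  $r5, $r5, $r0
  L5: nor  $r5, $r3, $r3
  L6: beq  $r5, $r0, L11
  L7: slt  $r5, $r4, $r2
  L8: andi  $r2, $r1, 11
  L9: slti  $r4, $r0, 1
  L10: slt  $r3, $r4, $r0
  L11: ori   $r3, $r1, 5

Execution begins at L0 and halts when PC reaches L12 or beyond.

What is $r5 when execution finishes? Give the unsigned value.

12

  step pc=0: ori   $r1, $r5, 13  regs=(0,13,10,14,0,4)
  step pc=1: andi  $r4, $r4, 14  regs=(0,13,10,14,0,4)
  step pc=2: bne  $r3, $r2, L12  cond=T  regs=(0,13,10,14,0,4)
  step pc=3: and  $r5, $r3, $r1  regs=(0,13,10,14,0,12)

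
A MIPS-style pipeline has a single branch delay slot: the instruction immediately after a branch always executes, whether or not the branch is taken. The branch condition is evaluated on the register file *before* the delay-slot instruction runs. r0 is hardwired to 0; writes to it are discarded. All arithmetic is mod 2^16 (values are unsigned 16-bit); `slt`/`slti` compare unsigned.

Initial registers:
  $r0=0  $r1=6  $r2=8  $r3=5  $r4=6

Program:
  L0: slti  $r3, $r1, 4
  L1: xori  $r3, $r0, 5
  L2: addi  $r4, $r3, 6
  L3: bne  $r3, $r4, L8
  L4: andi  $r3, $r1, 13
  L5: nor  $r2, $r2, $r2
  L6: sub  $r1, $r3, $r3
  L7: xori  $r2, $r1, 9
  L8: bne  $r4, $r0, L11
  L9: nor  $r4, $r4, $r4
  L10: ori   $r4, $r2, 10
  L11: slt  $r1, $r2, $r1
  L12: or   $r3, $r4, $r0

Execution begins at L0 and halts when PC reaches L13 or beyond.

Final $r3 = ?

65524

[0] slti  $r3, $r1, 4  →  {$r0:0, $r1:6, $r2:8, $r3:0, $r4:6}
[1] xori  $r3, $r0, 5  →  {$r0:0, $r1:6, $r2:8, $r3:5, $r4:6}
[2] addi  $r4, $r3, 6  →  {$r0:0, $r1:6, $r2:8, $r3:5, $r4:11}
[3] bne  $r3, $r4, L8  →  {$r0:0, $r1:6, $r2:8, $r3:5, $r4:11}  ⟨branch taken⟩
[4] andi  $r3, $r1, 13  →  {$r0:0, $r1:6, $r2:8, $r3:4, $r4:11}
[8] bne  $r4, $r0, L11  →  {$r0:0, $r1:6, $r2:8, $r3:4, $r4:11}  ⟨branch taken⟩
[9] nor  $r4, $r4, $r4  →  {$r0:0, $r1:6, $r2:8, $r3:4, $r4:65524}
[11] slt  $r1, $r2, $r1  →  {$r0:0, $r1:0, $r2:8, $r3:4, $r4:65524}
[12] or   $r3, $r4, $r0  →  {$r0:0, $r1:0, $r2:8, $r3:65524, $r4:65524}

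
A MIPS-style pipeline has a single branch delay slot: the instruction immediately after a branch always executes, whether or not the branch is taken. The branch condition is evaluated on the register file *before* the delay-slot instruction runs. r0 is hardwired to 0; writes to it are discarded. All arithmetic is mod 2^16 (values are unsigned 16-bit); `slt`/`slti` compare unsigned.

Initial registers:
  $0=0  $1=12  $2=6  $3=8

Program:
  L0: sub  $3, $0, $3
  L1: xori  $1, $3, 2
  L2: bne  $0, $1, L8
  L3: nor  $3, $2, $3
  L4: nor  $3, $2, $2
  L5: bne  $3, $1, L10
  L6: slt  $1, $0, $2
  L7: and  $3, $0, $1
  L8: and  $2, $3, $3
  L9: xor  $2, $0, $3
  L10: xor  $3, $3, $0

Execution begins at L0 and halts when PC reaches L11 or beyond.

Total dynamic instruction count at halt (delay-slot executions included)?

7

#0 sub  $3, $0, $3 ; 0/12/6/65528
#1 xori  $1, $3, 2 ; 0/65530/6/65528
#2 bne  $0, $1, L8 ; 0/65530/6/65528 ; →target
#3 nor  $3, $2, $3 ; 0/65530/6/1
#8 and  $2, $3, $3 ; 0/65530/1/1
#9 xor  $2, $0, $3 ; 0/65530/1/1
#10 xor  $3, $3, $0 ; 0/65530/1/1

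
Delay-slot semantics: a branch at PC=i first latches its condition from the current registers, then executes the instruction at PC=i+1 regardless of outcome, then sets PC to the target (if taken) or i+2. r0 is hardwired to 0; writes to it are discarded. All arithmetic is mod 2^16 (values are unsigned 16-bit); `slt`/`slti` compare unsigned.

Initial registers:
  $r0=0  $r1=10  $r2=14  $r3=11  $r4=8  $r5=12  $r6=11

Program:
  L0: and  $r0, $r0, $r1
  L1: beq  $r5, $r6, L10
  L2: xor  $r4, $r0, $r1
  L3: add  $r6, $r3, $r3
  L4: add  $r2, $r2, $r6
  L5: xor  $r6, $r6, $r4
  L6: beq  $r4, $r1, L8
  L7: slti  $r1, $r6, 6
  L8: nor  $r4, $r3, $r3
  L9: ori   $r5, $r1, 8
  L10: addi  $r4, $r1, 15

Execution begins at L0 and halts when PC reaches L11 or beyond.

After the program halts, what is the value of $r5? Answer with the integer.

8

PC=0  and  $r0, $r0, $r1     | $r0=0 $r1=10 $r2=14 $r3=11 $r4=8 $r5=12 $r6=11
PC=1  beq  $r5, $r6, L10     | $r0=0 $r1=10 $r2=14 $r3=11 $r4=8 $r5=12 $r6=11  [not taken]
PC=2  xor  $r4, $r0, $r1     | $r0=0 $r1=10 $r2=14 $r3=11 $r4=10 $r5=12 $r6=11
PC=3  add  $r6, $r3, $r3     | $r0=0 $r1=10 $r2=14 $r3=11 $r4=10 $r5=12 $r6=22
PC=4  add  $r2, $r2, $r6     | $r0=0 $r1=10 $r2=36 $r3=11 $r4=10 $r5=12 $r6=22
PC=5  xor  $r6, $r6, $r4     | $r0=0 $r1=10 $r2=36 $r3=11 $r4=10 $r5=12 $r6=28
PC=6  beq  $r4, $r1, L8      | $r0=0 $r1=10 $r2=36 $r3=11 $r4=10 $r5=12 $r6=28  [TAKEN]
PC=7  slti  $r1, $r6, 6      | $r0=0 $r1=0 $r2=36 $r3=11 $r4=10 $r5=12 $r6=28
PC=8  nor  $r4, $r3, $r3     | $r0=0 $r1=0 $r2=36 $r3=11 $r4=65524 $r5=12 $r6=28
PC=9  ori   $r5, $r1, 8      | $r0=0 $r1=0 $r2=36 $r3=11 $r4=65524 $r5=8 $r6=28
PC=10 addi  $r4, $r1, 15     | $r0=0 $r1=0 $r2=36 $r3=11 $r4=15 $r5=8 $r6=28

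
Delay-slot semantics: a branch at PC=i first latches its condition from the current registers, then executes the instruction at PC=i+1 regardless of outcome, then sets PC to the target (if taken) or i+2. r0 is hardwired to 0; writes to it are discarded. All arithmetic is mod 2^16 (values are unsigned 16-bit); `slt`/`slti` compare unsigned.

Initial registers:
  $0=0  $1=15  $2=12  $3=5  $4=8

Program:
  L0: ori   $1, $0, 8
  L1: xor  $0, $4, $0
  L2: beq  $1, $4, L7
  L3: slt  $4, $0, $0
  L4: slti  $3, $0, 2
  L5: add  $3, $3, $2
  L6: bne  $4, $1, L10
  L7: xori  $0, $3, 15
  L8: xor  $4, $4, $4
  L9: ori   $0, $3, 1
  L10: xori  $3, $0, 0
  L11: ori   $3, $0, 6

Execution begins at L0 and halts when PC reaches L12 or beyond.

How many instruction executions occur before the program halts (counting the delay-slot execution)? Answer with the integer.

PC=0  ori   $1, $0, 8        | $0=0 $1=8 $2=12 $3=5 $4=8
PC=1  xor  $0, $4, $0        | $0=0 $1=8 $2=12 $3=5 $4=8
PC=2  beq  $1, $4, L7        | $0=0 $1=8 $2=12 $3=5 $4=8  [TAKEN]
PC=3  slt  $4, $0, $0        | $0=0 $1=8 $2=12 $3=5 $4=0
PC=7  xori  $0, $3, 15       | $0=0 $1=8 $2=12 $3=5 $4=0
PC=8  xor  $4, $4, $4        | $0=0 $1=8 $2=12 $3=5 $4=0
PC=9  ori   $0, $3, 1        | $0=0 $1=8 $2=12 $3=5 $4=0
PC=10 xori  $3, $0, 0        | $0=0 $1=8 $2=12 $3=0 $4=0
PC=11 ori   $3, $0, 6        | $0=0 $1=8 $2=12 $3=6 $4=0

9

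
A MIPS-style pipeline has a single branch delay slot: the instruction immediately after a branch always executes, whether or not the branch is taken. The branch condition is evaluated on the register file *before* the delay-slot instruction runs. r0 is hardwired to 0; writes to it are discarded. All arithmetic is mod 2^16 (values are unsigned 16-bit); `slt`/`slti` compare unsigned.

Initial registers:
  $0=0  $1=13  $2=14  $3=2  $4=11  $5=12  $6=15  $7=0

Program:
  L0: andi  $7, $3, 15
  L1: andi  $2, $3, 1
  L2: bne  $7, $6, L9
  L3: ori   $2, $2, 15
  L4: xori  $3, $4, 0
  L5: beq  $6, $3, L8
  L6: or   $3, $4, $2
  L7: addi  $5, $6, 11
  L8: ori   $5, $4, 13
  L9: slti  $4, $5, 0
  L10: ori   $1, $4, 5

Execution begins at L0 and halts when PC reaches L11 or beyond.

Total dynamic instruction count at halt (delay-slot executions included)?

6

PC=0  andi  $7, $3, 15       | $0=0 $1=13 $2=14 $3=2 $4=11 $5=12 $6=15 $7=2
PC=1  andi  $2, $3, 1        | $0=0 $1=13 $2=0 $3=2 $4=11 $5=12 $6=15 $7=2
PC=2  bne  $7, $6, L9        | $0=0 $1=13 $2=0 $3=2 $4=11 $5=12 $6=15 $7=2  [TAKEN]
PC=3  ori   $2, $2, 15       | $0=0 $1=13 $2=15 $3=2 $4=11 $5=12 $6=15 $7=2
PC=9  slti  $4, $5, 0        | $0=0 $1=13 $2=15 $3=2 $4=0 $5=12 $6=15 $7=2
PC=10 ori   $1, $4, 5        | $0=0 $1=5 $2=15 $3=2 $4=0 $5=12 $6=15 $7=2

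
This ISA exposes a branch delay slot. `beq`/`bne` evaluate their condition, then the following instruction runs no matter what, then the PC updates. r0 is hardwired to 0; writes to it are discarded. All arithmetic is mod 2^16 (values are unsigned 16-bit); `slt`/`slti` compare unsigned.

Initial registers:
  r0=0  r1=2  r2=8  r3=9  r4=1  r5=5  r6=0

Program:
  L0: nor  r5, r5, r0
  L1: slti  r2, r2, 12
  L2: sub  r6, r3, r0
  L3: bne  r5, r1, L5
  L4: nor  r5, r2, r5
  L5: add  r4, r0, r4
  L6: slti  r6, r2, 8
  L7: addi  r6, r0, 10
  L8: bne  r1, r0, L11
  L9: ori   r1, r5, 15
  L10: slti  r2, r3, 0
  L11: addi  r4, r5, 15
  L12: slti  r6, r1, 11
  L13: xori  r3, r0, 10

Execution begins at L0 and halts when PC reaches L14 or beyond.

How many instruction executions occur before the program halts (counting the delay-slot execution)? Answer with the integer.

  step pc=0: nor  r5, r5, r0  regs=(0,2,8,9,1,65530,0)
  step pc=1: slti  r2, r2, 12  regs=(0,2,1,9,1,65530,0)
  step pc=2: sub  r6, r3, r0  regs=(0,2,1,9,1,65530,9)
  step pc=3: bne  r5, r1, L5  cond=T  regs=(0,2,1,9,1,65530,9)
  step pc=4: nor  r5, r2, r5  regs=(0,2,1,9,1,4,9)
  step pc=5: add  r4, r0, r4  regs=(0,2,1,9,1,4,9)
  step pc=6: slti  r6, r2, 8  regs=(0,2,1,9,1,4,1)
  step pc=7: addi  r6, r0, 10  regs=(0,2,1,9,1,4,10)
  step pc=8: bne  r1, r0, L11  cond=T  regs=(0,2,1,9,1,4,10)
  step pc=9: ori   r1, r5, 15  regs=(0,15,1,9,1,4,10)
  step pc=11: addi  r4, r5, 15  regs=(0,15,1,9,19,4,10)
  step pc=12: slti  r6, r1, 11  regs=(0,15,1,9,19,4,0)
  step pc=13: xori  r3, r0, 10  regs=(0,15,1,10,19,4,0)

13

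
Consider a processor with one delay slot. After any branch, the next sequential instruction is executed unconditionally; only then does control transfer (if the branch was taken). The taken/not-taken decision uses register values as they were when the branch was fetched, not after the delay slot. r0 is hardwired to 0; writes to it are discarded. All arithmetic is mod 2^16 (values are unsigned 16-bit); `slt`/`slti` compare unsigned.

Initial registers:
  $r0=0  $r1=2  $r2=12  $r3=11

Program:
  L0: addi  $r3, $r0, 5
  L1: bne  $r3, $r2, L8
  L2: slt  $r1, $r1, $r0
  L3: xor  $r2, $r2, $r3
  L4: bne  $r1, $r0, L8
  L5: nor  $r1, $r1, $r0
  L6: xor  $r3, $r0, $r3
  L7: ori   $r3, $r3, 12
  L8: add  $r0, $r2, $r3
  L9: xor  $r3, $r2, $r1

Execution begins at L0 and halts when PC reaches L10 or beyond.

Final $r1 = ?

  step pc=0: addi  $r3, $r0, 5  regs=(0,2,12,5)
  step pc=1: bne  $r3, $r2, L8  cond=T  regs=(0,2,12,5)
  step pc=2: slt  $r1, $r1, $r0  regs=(0,0,12,5)
  step pc=8: add  $r0, $r2, $r3  regs=(0,0,12,5)
  step pc=9: xor  $r3, $r2, $r1  regs=(0,0,12,12)

0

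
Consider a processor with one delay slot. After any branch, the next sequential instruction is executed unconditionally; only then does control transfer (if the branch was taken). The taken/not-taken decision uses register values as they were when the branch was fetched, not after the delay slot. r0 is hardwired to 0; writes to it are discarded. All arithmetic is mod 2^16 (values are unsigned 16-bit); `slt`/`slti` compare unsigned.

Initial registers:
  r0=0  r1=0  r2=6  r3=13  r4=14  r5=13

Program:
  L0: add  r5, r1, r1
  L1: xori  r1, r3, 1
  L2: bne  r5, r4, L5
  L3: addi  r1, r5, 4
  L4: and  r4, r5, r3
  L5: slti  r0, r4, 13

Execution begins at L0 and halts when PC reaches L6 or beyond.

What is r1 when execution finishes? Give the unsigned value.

4

[0] add  r5, r1, r1  →  {r0:0, r1:0, r2:6, r3:13, r4:14, r5:0}
[1] xori  r1, r3, 1  →  {r0:0, r1:12, r2:6, r3:13, r4:14, r5:0}
[2] bne  r5, r4, L5  →  {r0:0, r1:12, r2:6, r3:13, r4:14, r5:0}  ⟨branch taken⟩
[3] addi  r1, r5, 4  →  {r0:0, r1:4, r2:6, r3:13, r4:14, r5:0}
[5] slti  r0, r4, 13  →  {r0:0, r1:4, r2:6, r3:13, r4:14, r5:0}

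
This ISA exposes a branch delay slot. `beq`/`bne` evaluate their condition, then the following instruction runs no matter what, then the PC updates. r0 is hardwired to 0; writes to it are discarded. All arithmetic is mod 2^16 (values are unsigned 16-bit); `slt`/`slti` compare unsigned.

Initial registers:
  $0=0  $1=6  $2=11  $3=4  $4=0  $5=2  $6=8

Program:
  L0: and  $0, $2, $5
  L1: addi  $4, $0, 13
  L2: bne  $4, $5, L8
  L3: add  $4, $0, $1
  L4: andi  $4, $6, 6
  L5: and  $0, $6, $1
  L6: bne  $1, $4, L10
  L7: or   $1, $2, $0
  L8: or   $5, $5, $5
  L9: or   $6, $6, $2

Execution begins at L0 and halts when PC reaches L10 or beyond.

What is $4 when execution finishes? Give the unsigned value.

6

[0] and  $0, $2, $5  →  {$0:0, $1:6, $2:11, $3:4, $4:0, $5:2, $6:8}
[1] addi  $4, $0, 13  →  {$0:0, $1:6, $2:11, $3:4, $4:13, $5:2, $6:8}
[2] bne  $4, $5, L8  →  {$0:0, $1:6, $2:11, $3:4, $4:13, $5:2, $6:8}  ⟨branch taken⟩
[3] add  $4, $0, $1  →  {$0:0, $1:6, $2:11, $3:4, $4:6, $5:2, $6:8}
[8] or   $5, $5, $5  →  {$0:0, $1:6, $2:11, $3:4, $4:6, $5:2, $6:8}
[9] or   $6, $6, $2  →  {$0:0, $1:6, $2:11, $3:4, $4:6, $5:2, $6:11}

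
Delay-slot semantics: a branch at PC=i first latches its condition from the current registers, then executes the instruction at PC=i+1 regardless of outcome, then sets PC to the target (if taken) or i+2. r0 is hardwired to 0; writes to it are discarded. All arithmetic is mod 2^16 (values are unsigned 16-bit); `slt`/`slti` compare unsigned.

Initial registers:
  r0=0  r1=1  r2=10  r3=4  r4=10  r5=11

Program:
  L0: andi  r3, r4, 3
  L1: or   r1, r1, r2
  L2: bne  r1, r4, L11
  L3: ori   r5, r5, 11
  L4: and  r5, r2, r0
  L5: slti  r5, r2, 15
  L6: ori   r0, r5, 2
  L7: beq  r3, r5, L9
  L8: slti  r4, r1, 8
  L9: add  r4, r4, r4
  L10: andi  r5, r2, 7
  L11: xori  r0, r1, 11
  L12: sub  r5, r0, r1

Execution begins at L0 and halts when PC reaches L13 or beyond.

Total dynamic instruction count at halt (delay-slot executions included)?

6

PC=0  andi  r3, r4, 3        | r0=0 r1=1 r2=10 r3=2 r4=10 r5=11
PC=1  or   r1, r1, r2        | r0=0 r1=11 r2=10 r3=2 r4=10 r5=11
PC=2  bne  r1, r4, L11       | r0=0 r1=11 r2=10 r3=2 r4=10 r5=11  [TAKEN]
PC=3  ori   r5, r5, 11       | r0=0 r1=11 r2=10 r3=2 r4=10 r5=11
PC=11 xori  r0, r1, 11       | r0=0 r1=11 r2=10 r3=2 r4=10 r5=11
PC=12 sub  r5, r0, r1        | r0=0 r1=11 r2=10 r3=2 r4=10 r5=65525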